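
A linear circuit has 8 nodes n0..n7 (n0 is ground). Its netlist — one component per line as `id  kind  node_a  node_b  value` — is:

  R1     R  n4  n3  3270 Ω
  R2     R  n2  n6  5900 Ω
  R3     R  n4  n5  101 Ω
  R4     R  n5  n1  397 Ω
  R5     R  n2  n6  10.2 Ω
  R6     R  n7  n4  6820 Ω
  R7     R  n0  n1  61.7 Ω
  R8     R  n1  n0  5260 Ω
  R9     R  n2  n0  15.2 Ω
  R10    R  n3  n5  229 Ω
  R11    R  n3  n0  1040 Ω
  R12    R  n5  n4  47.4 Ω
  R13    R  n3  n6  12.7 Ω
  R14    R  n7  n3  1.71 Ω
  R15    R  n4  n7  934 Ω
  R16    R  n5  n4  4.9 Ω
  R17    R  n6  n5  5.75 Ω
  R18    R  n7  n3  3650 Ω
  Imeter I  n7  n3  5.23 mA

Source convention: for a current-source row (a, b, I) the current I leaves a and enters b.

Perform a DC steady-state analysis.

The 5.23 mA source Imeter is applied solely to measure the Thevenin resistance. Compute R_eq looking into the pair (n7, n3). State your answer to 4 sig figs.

R_eq = 1.706 Ω

Element admittances at DC:
  Y(R1) = 0.0003058 S between n4,n3
  Y(R2) = 0.0001695 S between n2,n6
  Y(R3) = 0.009901 S between n4,n5
  Y(R4) = 0.002519 S between n5,n1
  Y(R5) = 0.09804 S between n2,n6
  Y(R6) = 0.0001466 S between n7,n4
  Y(R7) = 0.01621 S between n0,n1
  Y(R8) = 0.0001901 S between n1,n0
  Y(R9) = 0.06579 S between n2,n0
  Y(R10) = 0.004367 S between n3,n5
  Y(R11) = 0.0009615 S between n3,n0
  Y(R12) = 0.02110 S between n5,n4
  Y(R13) = 0.07874 S between n3,n6
  Y(R14) = 0.5848 S between n7,n3
  Y(R15) = 0.001071 S between n4,n7
  Y(R16) = 0.2041 S between n5,n4
  Y(R17) = 0.1739 S between n6,n5
  Y(R18) = 0.0002740 S between n7,n3
  Imeter: injects 0.00523 A into n3 (from n7)
Assemble and solve the 7×7 MNA system:
  V(n1)=-7.359e-06  V(n2)=4.601e-08  V(n3)=0.0001223  V(n4)=-0.0001000  V(n5)=-5.526e-05  V(n6)=7.684e-08  V(n7)=-0.008799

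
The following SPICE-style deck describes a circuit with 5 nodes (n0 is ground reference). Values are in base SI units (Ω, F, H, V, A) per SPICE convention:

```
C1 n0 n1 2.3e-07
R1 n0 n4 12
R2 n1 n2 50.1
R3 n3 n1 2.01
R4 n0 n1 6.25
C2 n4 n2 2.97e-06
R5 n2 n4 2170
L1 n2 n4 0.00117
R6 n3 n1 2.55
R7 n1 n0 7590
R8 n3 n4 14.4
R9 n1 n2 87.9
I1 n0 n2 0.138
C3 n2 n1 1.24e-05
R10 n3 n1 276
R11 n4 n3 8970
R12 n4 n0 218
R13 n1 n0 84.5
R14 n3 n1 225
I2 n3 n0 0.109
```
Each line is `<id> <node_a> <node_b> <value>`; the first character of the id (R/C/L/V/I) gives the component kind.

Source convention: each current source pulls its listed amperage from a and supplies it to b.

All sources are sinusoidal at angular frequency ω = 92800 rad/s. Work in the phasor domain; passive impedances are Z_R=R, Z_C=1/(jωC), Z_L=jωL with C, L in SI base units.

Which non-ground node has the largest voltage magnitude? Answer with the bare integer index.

Apply KCL at each of the 4 non-ground nodes and solve the resulting linear system.
Node n1: branches {C1, R2, R3, R4, R6, R7, R9, C3, R10, R13, R14} → V_1 = 0.1045+0.0002858j
Node n2: branches {R2, C2, R5, L1, R9, I1, C3} → V_2 = 0.1107-0.1019j
Node n3: branches {R3, R6, R8, R10, R11, R14, I2} → V_3 = -0.006672-0.001599j
Node n4: branches {R1, C2, R5, L1, R8, R11, R12} → V_4 = 0.1255-0.02593j

2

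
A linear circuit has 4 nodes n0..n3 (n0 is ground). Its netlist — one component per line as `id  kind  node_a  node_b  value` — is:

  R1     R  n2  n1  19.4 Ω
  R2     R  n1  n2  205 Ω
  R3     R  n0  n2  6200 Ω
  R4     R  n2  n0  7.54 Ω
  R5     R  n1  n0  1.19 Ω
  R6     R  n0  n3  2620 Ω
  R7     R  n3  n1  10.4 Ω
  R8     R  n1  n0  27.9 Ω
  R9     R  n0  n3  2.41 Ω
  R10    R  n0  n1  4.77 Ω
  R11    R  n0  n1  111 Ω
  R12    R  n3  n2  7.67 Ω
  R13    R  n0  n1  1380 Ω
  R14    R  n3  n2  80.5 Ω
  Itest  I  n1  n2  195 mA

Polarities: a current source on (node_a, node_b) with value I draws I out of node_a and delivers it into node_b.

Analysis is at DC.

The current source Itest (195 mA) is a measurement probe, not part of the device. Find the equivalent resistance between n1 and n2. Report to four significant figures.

R_eq = 3.778 Ω

Apply KCL at each of the 3 non-ground nodes and solve the resulting linear system.
Node n1: branches {R1, R2, R5, R7, R8, R10, R11, R13, Itest} → V_1 = -0.1193
Node n2: branches {R1, R2, R3, R4, R12, R14, Itest} → V_2 = 0.6175
Node n3: branches {R6, R7, R9, R12, R14} → V_3 = 0.1172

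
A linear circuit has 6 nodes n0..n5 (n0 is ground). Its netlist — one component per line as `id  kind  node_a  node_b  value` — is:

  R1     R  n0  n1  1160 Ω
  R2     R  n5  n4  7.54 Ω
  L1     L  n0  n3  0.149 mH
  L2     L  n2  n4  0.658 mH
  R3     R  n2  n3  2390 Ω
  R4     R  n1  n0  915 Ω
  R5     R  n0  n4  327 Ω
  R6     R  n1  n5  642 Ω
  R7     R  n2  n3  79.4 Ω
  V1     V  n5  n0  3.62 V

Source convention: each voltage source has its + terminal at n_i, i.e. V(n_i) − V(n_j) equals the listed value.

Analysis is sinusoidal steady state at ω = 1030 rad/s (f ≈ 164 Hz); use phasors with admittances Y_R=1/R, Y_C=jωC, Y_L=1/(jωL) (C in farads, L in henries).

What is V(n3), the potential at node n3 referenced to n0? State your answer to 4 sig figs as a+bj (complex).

Element admittances at ω=1030 rad/s:
  Y(R1) = 0.0008621+0.000j S between n0,n1
  Y(R2) = 0.1326+0.000j S between n5,n4
  Y(L1) = 0.000-6.516j S between n0,n3
  Y(L2) = 0.000-1.475j S between n2,n4
  Y(R3) = 0.0004184+0.000j S between n2,n3
  Y(R4) = 0.001093+0.000j S between n1,n0
  Y(R5) = 0.003058+0.000j S between n0,n4
  Y(R6) = 0.001558+0.000j S between n1,n5
  Y(R7) = 0.01259+0.000j S between n2,n3
  V1: constraint V(n5)−V(n0) = 3.62
Assemble and solve the 6×6 MNA system:
  V(n1)=1.605+0.000j  V(n2)=3.229-0.02542j  V(n3)=6.364e-05+0.006447j  V(n4)=3.229+0.003056j  V(n5)=3.620+0.000j
  i(V1)=-0.05502+0.0004053j

6.364e-05+0.006447j V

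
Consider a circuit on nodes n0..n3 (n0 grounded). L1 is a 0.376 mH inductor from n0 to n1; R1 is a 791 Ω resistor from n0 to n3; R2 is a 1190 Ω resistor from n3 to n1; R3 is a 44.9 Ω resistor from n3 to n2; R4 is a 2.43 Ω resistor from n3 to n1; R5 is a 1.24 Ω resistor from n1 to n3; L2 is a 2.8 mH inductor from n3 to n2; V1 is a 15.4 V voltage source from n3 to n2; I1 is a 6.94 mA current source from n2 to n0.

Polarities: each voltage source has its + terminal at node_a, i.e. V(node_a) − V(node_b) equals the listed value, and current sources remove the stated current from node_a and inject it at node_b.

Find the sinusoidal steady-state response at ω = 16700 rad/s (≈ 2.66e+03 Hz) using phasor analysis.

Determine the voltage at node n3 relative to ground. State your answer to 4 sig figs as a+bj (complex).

-0.006033-0.04348j V

MNA unknowns: 3 node voltages V₁..V_3 plus 1 source current (V1)
L1: Y=0.000-0.1593j on G[0,1]
R1: Y=0.001264+0.000j on G[0,3]
R2: Y=0.0008403+0.000j on G[3,1]
R3: Y=0.02227+0.000j on G[3,2]
R4: Y=0.4115+0.000j on G[3,1]
R5: Y=0.8065+0.000j on G[1,3]
L2: Y=0.000-0.02139j on G[3,2]
V1: row V3−V2=15.4, i_V1 at 3,2
I1: z[2]−=0.00694, z[0]+=0.00694
solve → V1=-0.0003452-0.04353j, V2=-15.41-0.04348j, V3=-0.006033-0.04348j
aux → i_V1=-0.3360+0.3293j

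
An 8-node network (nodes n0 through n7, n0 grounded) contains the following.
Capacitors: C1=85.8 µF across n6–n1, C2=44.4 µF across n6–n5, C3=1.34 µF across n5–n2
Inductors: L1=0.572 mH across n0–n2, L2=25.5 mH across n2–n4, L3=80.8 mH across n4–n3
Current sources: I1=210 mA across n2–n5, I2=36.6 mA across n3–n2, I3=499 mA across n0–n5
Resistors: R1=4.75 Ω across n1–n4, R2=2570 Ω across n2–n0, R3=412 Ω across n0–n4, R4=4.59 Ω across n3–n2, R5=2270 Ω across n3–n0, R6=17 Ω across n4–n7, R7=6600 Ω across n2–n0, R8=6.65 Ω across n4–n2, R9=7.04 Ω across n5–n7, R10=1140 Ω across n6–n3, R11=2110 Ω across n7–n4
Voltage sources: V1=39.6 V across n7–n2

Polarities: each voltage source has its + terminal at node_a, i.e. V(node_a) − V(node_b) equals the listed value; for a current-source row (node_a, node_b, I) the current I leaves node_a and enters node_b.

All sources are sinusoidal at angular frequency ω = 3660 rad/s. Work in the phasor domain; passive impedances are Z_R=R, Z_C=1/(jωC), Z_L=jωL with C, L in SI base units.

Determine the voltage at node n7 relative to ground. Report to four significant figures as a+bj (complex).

39.63+0.9517j V

MNA unknowns: 7 node voltages V₁..V_7 plus 1 source current (V1)
C1: Y=0.000+0.3140j on G[6,1]
L1: Y=0.000-0.4777j on G[0,2]
I1: z[2]−=0.21, z[5]+=0.21
I2: z[3]−=0.0366, z[2]+=0.0366
R1: Y=0.2105+0.000j on G[1,4]
L2: Y=0.000-0.01071j on G[2,4]
R2: Y=0.0003891+0.000j on G[2,0]
R3: Y=0.002427+0.000j on G[0,4]
R4: Y=0.2179+0.000j on G[3,2]
R5: Y=0.0004405+0.000j on G[3,0]
R6: Y=0.05882+0.000j on G[4,7]
R7: Y=0.0001515+0.000j on G[2,0]
R8: Y=0.1504+0.000j on G[4,2]
I3: z[0]−=0.499, z[5]+=0.499
R9: Y=0.1420+0.000j on G[5,7]
C2: Y=0.000+0.1625j on G[6,5]
R10: Y=0.0008772+0.000j on G[6,3]
C3: Y=0.000+0.004904j on G[5,2]
L3: Y=0.000-0.003381j on G[4,3]
R11: Y=0.0004739+0.000j on G[7,4]
V1: row V7−V2=39.6, i_V1 at 7,2
solve → V1=25.84+9.408j, V2=0.03101+0.9517j, V3=0.05547+0.6822j, V4=18.28+5.767j, V5=33.02-5.606j, V6=28.28+4.340j, V7=39.63+0.9517j
aux → i_V1=-2.205-0.6459j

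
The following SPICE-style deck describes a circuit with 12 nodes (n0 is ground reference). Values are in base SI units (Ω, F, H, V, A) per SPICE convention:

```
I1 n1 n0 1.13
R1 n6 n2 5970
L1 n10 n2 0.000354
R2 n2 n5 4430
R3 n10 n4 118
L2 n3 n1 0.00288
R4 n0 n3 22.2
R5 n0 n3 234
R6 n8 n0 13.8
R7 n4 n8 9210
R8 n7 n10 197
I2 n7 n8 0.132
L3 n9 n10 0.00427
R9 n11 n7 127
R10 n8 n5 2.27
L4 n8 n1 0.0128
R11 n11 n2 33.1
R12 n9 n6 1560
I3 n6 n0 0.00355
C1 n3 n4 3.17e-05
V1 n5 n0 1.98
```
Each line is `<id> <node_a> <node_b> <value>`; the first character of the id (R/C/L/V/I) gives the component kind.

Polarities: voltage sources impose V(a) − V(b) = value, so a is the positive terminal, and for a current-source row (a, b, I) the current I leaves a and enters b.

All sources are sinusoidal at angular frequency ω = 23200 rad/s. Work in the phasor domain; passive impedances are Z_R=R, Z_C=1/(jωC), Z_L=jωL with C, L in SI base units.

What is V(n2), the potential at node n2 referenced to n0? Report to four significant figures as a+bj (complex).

-36.15-1.577j V

Apply KCL at each of the 11 non-ground nodes and solve the resulting linear system.
Node n1: branches {I1, L2, L4} → V_1 = -16.98-62.64j
Node n2: branches {R1, L1, R2, R11} → V_2 = -36.15-1.577j
Node n3: branches {L2, R4, R5, C1} → V_3 = -21.15-1.255j
Node n4: branches {R3, R7, C1} → V_4 = -21.15-1.086j
Node n5: branches {R2, R10, V1} → V_5 = 1.980+0.000j
Node n6: branches {R1, R12, I3} → V_6 = -40.52-1.375j
Node n7: branches {R8, I2, R9} → V_7 = -47.80-1.338j
Node n8: branches {R6, R7, I2, R10, L4} → V_8 = 1.541+0.1213j
Node n9: branches {L3, R12} → V_9 = -36.13-1.323j
Node n10: branches {L1, R3, R8, L3} → V_10 = -36.13-1.044j
Node n11: branches {R9, R11} → V_11 = -38.55-1.527j
Source currents: i(V1)=-0.2021+0.05310j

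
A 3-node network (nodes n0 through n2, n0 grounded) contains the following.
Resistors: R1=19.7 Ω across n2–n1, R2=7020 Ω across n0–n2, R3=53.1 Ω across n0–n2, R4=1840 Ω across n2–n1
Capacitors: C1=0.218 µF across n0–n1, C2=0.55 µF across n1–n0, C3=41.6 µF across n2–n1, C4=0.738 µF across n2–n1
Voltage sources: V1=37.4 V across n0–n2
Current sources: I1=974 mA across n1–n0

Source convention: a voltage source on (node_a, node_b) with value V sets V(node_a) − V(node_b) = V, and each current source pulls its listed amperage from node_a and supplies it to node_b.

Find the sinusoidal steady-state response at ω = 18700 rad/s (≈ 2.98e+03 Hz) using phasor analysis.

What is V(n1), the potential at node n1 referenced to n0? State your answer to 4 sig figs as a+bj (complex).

-36.81+1.246j V

Apply KCL at each of the 2 non-ground nodes and solve the resulting linear system.
Node n1: branches {R1, C1, C2, C3, C4, R4, I1} → V_1 = -36.81+1.246j
Node n2: branches {R1, R2, R3, C3, C4, R4, V1} → V_2 = -37.40+0.000j
Source currents: i(V1)=0.2465-0.5287j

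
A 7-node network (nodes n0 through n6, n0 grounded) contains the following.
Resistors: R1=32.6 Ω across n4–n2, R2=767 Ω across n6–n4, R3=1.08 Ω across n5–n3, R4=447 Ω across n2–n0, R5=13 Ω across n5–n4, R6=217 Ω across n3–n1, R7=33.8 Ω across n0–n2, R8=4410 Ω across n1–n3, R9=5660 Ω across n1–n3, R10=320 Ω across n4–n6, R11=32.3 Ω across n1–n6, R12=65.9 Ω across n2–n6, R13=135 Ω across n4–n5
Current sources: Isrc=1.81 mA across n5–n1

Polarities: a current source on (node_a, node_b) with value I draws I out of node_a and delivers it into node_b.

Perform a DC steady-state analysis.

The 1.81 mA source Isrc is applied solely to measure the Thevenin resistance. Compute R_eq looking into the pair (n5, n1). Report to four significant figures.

Element admittances at DC:
  Y(R1) = 0.03067 S between n4,n2
  Y(R2) = 0.001304 S between n6,n4
  Y(R3) = 0.9259 S between n5,n3
  Y(R4) = 0.002237 S between n2,n0
  Y(R5) = 0.07692 S between n5,n4
  Y(R6) = 0.004608 S between n3,n1
  Y(R7) = 0.02959 S between n0,n2
  Y(R8) = 0.0002268 S between n1,n3
  Y(R9) = 0.0001767 S between n1,n3
  Y(R10) = 0.003125 S between n4,n6
  Y(R11) = 0.03096 S between n1,n6
  Y(R12) = 0.01517 S between n2,n6
  Y(R13) = 0.007407 S between n4,n5
  Isrc: injects 0.00181 A into n1 (from n5)
Assemble and solve the 6×6 MNA system:
  V(n1)=0.09060  V(n2)=0.000  V(n3)=-0.03934  V(n4)=-0.02630  V(n5)=-0.04004  V(n6)=0.05317

R_eq = 72.18 Ω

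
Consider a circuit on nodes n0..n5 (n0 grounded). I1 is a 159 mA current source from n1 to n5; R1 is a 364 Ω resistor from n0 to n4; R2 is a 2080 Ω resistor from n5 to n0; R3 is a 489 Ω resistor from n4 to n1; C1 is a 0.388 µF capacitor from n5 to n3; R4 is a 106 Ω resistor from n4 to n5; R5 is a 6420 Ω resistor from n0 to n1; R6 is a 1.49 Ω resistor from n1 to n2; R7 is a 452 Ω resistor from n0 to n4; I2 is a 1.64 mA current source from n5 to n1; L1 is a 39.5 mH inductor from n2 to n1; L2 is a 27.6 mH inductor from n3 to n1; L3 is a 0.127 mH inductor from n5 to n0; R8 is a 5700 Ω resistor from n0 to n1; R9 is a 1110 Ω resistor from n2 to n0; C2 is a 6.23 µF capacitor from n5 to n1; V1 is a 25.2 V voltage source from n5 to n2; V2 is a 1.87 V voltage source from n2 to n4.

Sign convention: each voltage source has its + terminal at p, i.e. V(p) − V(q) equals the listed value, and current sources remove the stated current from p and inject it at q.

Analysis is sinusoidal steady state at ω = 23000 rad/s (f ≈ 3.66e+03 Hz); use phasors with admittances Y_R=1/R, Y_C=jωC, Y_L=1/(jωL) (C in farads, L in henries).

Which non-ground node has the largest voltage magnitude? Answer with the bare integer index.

4

Apply KCL at each of the 5 non-ground nodes and solve the resulting linear system.
Node n1: branches {I1, R3, R5, R6, I2, L1, L2, R8, C2} → V_1 = -24.35+5.597j
Node n2: branches {R6, L1, R9, V1, V2} → V_2 = -25.19+0.4818j
Node n3: branches {C1, L2} → V_3 = 5.237-0.6147j
Node n4: branches {R1, R3, R4, R7, V2} → V_4 = -27.06+0.4818j
Node n5: branches {I1, R2, C1, R4, I2, L3, C2, V1} → V_5 = 0.01434+0.4818j
Source currents: i(V1)=-0.9861-3.439j, i(V2)=-0.3951-0.008070j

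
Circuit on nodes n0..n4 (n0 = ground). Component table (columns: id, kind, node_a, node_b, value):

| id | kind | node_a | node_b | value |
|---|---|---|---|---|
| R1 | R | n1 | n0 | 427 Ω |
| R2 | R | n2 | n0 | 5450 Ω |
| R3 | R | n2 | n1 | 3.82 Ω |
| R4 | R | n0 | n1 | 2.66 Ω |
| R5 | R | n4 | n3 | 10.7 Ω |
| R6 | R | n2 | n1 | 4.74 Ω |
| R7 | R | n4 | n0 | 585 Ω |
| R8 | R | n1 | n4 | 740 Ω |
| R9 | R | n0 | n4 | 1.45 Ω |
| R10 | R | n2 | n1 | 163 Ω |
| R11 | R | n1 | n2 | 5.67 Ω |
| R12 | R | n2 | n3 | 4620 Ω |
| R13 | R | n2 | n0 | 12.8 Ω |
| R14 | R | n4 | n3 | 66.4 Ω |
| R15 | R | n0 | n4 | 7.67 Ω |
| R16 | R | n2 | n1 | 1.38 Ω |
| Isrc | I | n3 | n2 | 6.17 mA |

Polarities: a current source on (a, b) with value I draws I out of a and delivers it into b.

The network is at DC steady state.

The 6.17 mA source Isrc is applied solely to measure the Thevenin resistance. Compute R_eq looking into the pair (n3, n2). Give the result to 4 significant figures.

MNA unknowns: 4 node voltages V₁..V_4
R1: Y=0.002342 on G[1,0]
R2: Y=0.0001835 on G[2,0]
R3: Y=0.2618 on G[2,1]
R4: Y=0.3759 on G[0,1]
R5: Y=0.09346 on G[4,3]
R6: Y=0.2110 on G[2,1]
R7: Y=0.001709 on G[4,0]
R8: Y=0.001351 on G[1,4]
R9: Y=0.6897 on G[0,4]
R10: Y=0.006135 on G[2,1]
R11: Y=0.1764 on G[1,2]
R12: Y=0.0002165 on G[2,3]
R13: Y=0.07812 on G[2,0]
R14: Y=0.01506 on G[4,3]
R15: Y=0.1304 on G[0,4]
R16: Y=0.7246 on G[2,1]
Isrc: z[3]−=0.00617, z[2]+=0.00617
solve → V1=0.01281, V2=0.01634, V3=-0.06415, V4=-0.007454

R_eq = 13.05 Ω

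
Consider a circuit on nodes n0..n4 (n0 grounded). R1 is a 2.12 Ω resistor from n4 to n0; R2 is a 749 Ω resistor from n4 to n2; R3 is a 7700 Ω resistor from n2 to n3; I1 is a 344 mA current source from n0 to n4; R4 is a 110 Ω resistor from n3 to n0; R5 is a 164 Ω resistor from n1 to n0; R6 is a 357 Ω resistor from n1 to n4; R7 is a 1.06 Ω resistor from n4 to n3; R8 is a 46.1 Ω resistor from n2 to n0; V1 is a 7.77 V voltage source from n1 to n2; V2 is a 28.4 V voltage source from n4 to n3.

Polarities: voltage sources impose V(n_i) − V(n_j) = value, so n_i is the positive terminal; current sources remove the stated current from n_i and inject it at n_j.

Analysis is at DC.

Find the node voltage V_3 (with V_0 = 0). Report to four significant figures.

Element admittances at DC:
  Y(R1) = 0.4717 S between n4,n0
  Y(R2) = 0.001335 S between n4,n2
  Y(R3) = 0.0001299 S between n2,n3
  I1: injects 0.344 A into n4 (from n0)
  Y(R4) = 0.009091 S between n3,n0
  Y(R5) = 0.006098 S between n1,n0
  Y(R6) = 0.002801 S between n1,n4
  Y(R7) = 0.9434 S between n4,n3
  Y(R8) = 0.02169 S between n2,n0
  V1: constraint V(n1)−V(n2) = 7.77
  V2: constraint V(n4)−V(n3) = 28.4
Assemble and solve the 6×6 MNA system:
  V(n1)=5.668  V(n2)=-2.102  V(n3)=-27.12  V(n4)=1.275
  i(V1)=-0.04686  i(V2)=-27.04

-27.12 V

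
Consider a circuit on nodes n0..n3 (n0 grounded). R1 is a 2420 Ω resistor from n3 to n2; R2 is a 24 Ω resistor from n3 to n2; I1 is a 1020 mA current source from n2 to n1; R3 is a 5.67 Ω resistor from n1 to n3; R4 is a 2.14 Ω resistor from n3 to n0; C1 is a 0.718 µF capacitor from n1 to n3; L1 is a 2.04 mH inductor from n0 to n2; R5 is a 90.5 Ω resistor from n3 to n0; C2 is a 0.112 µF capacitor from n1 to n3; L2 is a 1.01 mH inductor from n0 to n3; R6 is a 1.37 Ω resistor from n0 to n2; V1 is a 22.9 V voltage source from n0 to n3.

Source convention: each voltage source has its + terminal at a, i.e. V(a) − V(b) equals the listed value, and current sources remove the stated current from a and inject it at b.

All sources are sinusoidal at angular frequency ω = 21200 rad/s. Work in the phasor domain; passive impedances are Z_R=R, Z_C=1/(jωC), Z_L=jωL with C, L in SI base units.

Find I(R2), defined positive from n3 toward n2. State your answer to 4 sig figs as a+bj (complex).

Element admittances at ω=21200 rad/s:
  Y(R1) = 0.0004132+0.000j S between n3,n2
  Y(R2) = 0.04167+0.000j S between n3,n2
  I1: injects 1.02 A into n1 (from n2)
  Y(R3) = 0.1764+0.000j S between n1,n3
  Y(R4) = 0.4673+0.000j S between n3,n0
  Y(C1) = 0.000+0.01522j S between n1,n3
  Y(L1) = 0.000-0.02312j S between n0,n2
  Y(R5) = 0.01105+0.000j S between n3,n0
  Y(C2) = 0.000+0.002374j S between n1,n3
  Y(L2) = 0.000-0.04670j S between n0,n3
  Y(R6) = 0.7299+0.000j S between n0,n2
  V1: constraint V(n0)−V(n3) = 22.9
Assemble and solve the 4×4 MNA system:
  V(n1)=-17.17-0.5713j  V(n2)=-2.567-0.07689j  V(n3)=-22.90+0.000j
  i(V1)=-12.83+1.073j

-0.8472+0.003204j A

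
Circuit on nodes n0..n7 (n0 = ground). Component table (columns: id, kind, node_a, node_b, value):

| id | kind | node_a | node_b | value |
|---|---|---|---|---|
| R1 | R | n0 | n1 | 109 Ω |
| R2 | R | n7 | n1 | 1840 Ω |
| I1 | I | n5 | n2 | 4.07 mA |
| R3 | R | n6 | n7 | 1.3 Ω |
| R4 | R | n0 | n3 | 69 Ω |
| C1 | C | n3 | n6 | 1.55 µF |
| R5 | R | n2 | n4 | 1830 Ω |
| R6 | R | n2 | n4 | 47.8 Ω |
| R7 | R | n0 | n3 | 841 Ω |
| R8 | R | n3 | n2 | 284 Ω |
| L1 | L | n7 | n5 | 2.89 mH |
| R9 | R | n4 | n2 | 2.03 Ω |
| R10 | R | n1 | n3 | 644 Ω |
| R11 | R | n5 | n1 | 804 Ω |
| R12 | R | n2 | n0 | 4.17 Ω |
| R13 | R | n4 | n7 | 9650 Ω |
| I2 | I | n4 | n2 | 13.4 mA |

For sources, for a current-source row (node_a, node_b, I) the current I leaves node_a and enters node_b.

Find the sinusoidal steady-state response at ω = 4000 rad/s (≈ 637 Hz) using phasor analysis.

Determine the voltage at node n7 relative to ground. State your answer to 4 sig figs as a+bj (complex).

Apply KCL at each of the 7 non-ground nodes and solve the resulting linear system.
Node n1: branches {R1, R2, R10, R11} → V_1 = -0.06658+0.06881j
Node n2: branches {I1, R5, R6, R8, R9, R12, I2} → V_2 = 0.01405-0.0002875j
Node n3: branches {R4, C1, R7, R8, R10} → V_3 = -0.1759-0.03586j
Node n4: branches {R5, R6, R9, R13, I2} → V_4 = -0.01208-0.0001779j
Node n5: branches {I1, L1, R11} → V_5 = -0.3115+0.4997j
Node n6: branches {R3, C1} → V_6 = -0.3130+0.5443j
Node n7: branches {R2, R3, L1, R13} → V_7 = -0.3177+0.5432j

-0.3177+0.5432j V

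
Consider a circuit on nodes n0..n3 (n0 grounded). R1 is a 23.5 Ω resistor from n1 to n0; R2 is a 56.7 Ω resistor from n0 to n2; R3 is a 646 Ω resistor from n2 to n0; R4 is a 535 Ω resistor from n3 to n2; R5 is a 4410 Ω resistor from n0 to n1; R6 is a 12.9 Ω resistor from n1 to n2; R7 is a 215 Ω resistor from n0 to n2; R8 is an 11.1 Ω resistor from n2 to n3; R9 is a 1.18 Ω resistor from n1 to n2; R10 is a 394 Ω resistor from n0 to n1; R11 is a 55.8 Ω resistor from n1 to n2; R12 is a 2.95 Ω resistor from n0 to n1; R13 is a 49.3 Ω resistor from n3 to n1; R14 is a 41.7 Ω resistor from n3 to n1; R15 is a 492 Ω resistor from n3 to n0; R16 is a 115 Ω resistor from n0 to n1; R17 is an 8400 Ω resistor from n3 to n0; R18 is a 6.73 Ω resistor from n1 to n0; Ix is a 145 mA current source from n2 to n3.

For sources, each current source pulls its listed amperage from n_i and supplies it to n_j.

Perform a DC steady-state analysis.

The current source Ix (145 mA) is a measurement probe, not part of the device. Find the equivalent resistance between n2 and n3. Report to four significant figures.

Element admittances at DC:
  Y(R1) = 0.04255 S between n1,n0
  Y(R2) = 0.01764 S between n0,n2
  Y(R3) = 0.001548 S between n2,n0
  Y(R4) = 0.001869 S between n3,n2
  Y(R5) = 0.0002268 S between n0,n1
  Y(R6) = 0.07752 S between n1,n2
  Y(R7) = 0.004651 S between n0,n2
  Y(R8) = 0.09009 S between n2,n3
  Y(R9) = 0.8475 S between n1,n2
  Y(R10) = 0.002538 S between n0,n1
  Y(R11) = 0.01792 S between n1,n2
  Y(R12) = 0.3390 S between n0,n1
  Y(R13) = 0.02028 S between n3,n1
  Y(R14) = 0.02398 S between n3,n1
  Y(R15) = 0.002033 S between n3,n0
  Y(R16) = 0.008696 S between n0,n1
  Y(R17) = 0.0001190 S between n3,n0
  Y(R18) = 0.1486 S between n1,n0
  Ix: injects 0.145 A into n3 (from n2)
Assemble and solve the 3×3 MNA system:
  V(n1)=-0.001804  V(n2)=-0.05051  V(n3)=1.014

R_eq = 7.340 Ω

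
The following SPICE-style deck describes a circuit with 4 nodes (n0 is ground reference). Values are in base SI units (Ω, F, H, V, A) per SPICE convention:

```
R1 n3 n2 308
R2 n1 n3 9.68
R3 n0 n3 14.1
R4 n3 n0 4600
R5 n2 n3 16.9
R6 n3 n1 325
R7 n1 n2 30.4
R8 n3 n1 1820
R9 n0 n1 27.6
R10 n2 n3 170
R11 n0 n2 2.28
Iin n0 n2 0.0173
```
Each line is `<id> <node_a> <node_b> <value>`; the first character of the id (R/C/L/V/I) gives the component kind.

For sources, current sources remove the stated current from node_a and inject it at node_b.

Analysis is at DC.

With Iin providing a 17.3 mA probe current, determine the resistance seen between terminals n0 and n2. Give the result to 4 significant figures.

R_eq = 2.038 Ω

Element admittances at DC:
  Y(R1) = 0.003247 S between n3,n2
  Y(R2) = 0.1033 S between n1,n3
  Y(R3) = 0.07092 S between n0,n3
  Y(R4) = 0.0002174 S between n3,n0
  Y(R5) = 0.05917 S between n2,n3
  Y(R6) = 0.003077 S between n3,n1
  Y(R7) = 0.03289 S between n1,n2
  Y(R8) = 0.0005495 S between n3,n1
  Y(R9) = 0.03623 S between n0,n1
  Y(R10) = 0.005882 S between n2,n3
  Y(R11) = 0.4386 S between n0,n2
  Iin: injects 0.0173 A into n2 (from n0)
Assemble and solve the 3×3 MNA system:
  V(n1)=0.01701  V(n2)=0.03526  V(n3)=0.01716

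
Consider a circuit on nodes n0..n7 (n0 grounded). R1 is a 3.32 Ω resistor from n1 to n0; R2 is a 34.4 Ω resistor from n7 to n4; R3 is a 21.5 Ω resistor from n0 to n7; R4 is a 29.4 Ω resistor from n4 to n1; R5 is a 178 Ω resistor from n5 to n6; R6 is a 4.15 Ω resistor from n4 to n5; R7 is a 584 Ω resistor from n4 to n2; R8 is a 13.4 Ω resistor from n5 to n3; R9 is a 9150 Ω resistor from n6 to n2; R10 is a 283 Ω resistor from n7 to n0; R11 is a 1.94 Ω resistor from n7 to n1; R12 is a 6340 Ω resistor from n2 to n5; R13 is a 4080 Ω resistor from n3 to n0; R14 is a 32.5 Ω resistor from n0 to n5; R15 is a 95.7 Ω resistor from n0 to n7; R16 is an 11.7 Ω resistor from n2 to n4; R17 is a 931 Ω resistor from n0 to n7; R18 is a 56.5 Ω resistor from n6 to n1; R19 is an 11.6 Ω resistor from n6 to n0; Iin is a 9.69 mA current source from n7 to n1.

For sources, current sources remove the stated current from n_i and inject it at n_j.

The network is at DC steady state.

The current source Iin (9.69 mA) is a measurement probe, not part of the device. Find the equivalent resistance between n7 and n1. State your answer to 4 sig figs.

R_eq = 1.711 Ω

Element admittances at DC:
  Y(R1) = 0.3012 S between n1,n0
  Y(R2) = 0.02907 S between n7,n4
  Y(R3) = 0.04651 S between n0,n7
  Y(R4) = 0.03401 S between n4,n1
  Y(R5) = 0.005618 S between n5,n6
  Y(R6) = 0.2410 S between n4,n5
  Y(R7) = 0.001712 S between n4,n2
  Y(R8) = 0.07463 S between n5,n3
  Y(R9) = 0.0001093 S between n6,n2
  Y(R10) = 0.003534 S between n7,n0
  Y(R11) = 0.5155 S between n7,n1
  Y(R12) = 0.0001577 S between n2,n5
  Y(R13) = 0.0002451 S between n3,n0
  Y(R14) = 0.03077 S between n0,n5
  Y(R15) = 0.01045 S between n0,n7
  Y(R16) = 0.08547 S between n2,n4
  Y(R17) = 0.001074 S between n0,n7
  Y(R18) = 0.01770 S between n6,n1
  Y(R19) = 0.08621 S between n6,n0
  Iin: injects 0.00969 A into n1 (from n7)
Assemble and solve the 7×7 MNA system:
  V(n1)=0.002962  V(n2)=-0.003084  V(n3)=-0.002666  V(n4)=-0.003089  V(n5)=-0.002674  V(n6)=0.0003381  V(n7)=-0.01362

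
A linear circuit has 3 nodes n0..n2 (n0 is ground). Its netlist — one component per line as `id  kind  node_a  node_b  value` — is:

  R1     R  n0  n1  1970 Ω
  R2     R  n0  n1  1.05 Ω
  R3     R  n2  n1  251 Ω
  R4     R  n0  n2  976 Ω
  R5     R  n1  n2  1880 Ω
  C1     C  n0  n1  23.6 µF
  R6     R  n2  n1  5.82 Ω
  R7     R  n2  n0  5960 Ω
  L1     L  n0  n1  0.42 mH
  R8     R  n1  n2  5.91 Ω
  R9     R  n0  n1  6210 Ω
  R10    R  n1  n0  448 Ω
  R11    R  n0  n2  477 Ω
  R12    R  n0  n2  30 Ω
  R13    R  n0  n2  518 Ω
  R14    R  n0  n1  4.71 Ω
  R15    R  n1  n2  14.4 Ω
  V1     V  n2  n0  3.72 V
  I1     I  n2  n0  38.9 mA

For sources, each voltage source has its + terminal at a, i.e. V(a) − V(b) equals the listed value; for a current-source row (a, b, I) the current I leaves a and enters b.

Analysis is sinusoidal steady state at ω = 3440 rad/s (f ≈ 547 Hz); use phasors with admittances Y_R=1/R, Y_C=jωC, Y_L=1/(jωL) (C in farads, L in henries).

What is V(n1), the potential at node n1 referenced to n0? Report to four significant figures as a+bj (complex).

Apply KCL at each of the 2 non-ground nodes and solve the resulting linear system.
Node n1: branches {R1, R2, R3, R5, C1, R6, L1, R8, R9, R10, R14, R15} → V_1 = 0.8489+0.3277j
Node n2: branches {R3, R4, R5, R6, R7, R8, R11, R12, R13, R15, V1, I1} → V_2 = 3.720+0.000j
Source currents: i(V1)=-1.374+0.1360j

0.8489+0.3277j V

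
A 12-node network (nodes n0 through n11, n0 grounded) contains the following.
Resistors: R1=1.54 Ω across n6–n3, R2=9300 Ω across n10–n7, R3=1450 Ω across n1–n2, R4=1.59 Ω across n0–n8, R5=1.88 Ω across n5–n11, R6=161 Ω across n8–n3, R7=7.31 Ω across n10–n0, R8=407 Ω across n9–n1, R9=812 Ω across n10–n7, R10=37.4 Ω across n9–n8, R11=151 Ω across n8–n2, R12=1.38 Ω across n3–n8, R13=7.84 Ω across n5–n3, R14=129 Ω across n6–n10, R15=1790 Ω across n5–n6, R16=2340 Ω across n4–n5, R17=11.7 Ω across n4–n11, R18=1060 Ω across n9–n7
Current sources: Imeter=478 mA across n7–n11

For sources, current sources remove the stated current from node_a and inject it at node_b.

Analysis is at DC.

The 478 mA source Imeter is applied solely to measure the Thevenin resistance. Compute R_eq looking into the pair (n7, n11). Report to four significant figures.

R_eq = 458.1 Ω

Apply KCL at each of the 11 non-ground nodes and solve the resulting linear system.
Node n1: branches {R3, R8} → V_1 = -5.291
Node n2: branches {R3, R11} → V_2 = -0.1238
Node n3: branches {R1, R6, R12, R13} → V_3 = 1.037
Node n4: branches {R16, R17} → V_4 = 5.662
Node n5: branches {R5, R13, R15, R16} → V_5 = 4.768
Node n6: branches {R1, R14, R15} → V_6 = 1.006
Node n7: branches {R2, R9, R18, Imeter} → V_7 = -213.3
Node n8: branches {R4, R6, R10, R11, R12} → V_8 = 0.4143
Node n9: branches {R8, R10, R18} → V_9 = -6.741
Node n10: branches {R2, R7, R9, R14} → V_10 = -1.905
Node n11: branches {R5, R17, Imeter} → V_11 = 5.666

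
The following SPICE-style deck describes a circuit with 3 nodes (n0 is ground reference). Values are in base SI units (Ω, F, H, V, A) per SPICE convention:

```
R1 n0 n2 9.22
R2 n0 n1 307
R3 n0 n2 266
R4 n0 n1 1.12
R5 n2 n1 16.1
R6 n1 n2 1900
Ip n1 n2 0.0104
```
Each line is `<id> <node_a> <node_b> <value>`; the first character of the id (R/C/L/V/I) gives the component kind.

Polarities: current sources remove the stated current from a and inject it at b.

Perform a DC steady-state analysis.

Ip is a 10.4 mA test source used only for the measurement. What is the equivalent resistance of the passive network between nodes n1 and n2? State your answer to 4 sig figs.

R_eq = 6.159 Ω

MNA unknowns: 2 node voltages V₁..V_2
R1: Y=0.1085 on G[0,2]
R2: Y=0.003257 on G[0,1]
R3: Y=0.003759 on G[0,2]
R4: Y=0.8929 on G[0,1]
R5: Y=0.06211 on G[2,1]
R6: Y=0.0005263 on G[1,2]
Ip: z[1]−=0.0104, z[2]+=0.0104
solve → V1=-0.007128, V2=0.05692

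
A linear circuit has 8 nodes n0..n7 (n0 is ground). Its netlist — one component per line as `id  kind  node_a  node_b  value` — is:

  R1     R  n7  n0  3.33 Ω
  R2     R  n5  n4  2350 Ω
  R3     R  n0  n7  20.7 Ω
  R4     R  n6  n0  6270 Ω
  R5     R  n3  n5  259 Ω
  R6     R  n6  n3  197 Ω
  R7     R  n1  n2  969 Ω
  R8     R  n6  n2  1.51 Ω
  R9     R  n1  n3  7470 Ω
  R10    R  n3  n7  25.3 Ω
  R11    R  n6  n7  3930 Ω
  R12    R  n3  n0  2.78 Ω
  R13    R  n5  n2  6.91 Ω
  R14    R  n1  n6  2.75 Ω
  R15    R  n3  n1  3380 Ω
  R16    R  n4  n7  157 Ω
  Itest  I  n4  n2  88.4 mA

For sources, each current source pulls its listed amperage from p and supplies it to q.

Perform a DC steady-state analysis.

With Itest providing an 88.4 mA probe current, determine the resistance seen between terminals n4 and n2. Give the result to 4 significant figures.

R_eq = 238.8 Ω

MNA unknowns: 7 node voltages V₁..V_7
R1: Y=0.3003 on G[7,0]
R2: Y=0.0004255 on G[5,4]
R3: Y=0.04831 on G[0,7]
R4: Y=0.0001595 on G[6,0]
R5: Y=0.003861 on G[3,5]
R6: Y=0.005076 on G[6,3]
R7: Y=0.001032 on G[1,2]
R8: Y=0.6623 on G[6,2]
R9: Y=0.0001339 on G[1,3]
R10: Y=0.03953 on G[3,7]
R11: Y=0.0002545 on G[6,7]
R12: Y=0.3597 on G[3,0]
R13: Y=0.1447 on G[5,2]
R14: Y=0.3636 on G[1,6]
R15: Y=0.0002959 on G[3,1]
R16: Y=0.006369 on G[4,7]
Itest: z[4]−=0.0884, z[2]+=0.0884
solve → V1=8.362, V2=8.445, V3=0.1724, V4=-12.67, V5=8.170, V6=8.372, V7=-0.1817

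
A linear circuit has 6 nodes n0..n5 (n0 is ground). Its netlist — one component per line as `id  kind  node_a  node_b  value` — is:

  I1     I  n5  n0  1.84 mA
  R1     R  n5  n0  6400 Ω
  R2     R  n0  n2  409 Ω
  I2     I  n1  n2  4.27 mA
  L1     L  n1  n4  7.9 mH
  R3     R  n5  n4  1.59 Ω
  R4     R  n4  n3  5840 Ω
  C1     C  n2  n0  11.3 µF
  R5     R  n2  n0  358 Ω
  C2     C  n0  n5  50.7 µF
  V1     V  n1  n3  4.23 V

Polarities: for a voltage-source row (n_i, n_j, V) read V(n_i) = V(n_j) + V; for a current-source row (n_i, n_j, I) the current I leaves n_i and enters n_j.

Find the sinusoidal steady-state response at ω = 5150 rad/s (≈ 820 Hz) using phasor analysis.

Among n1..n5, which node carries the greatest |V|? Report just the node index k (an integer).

3

Element admittances at ω=5150 rad/s:
  I1: injects 0.00184 A into n0 (from n5)
  Y(R1) = 0.0001563+0.000j S between n5,n0
  Y(R2) = 0.002445+0.000j S between n0,n2
  I2: injects 0.00427 A into n2 (from n1)
  Y(L1) = 0.000-0.02458j S between n1,n4
  Y(R3) = 0.6289+0.000j S between n5,n4
  Y(R4) = 0.0001712+0.000j S between n4,n3
  Y(C1) = 0.000+0.05820j S between n2,n0
  Y(R5) = 0.002793+0.000j S between n2,n0
  Y(C2) = 0.000+0.2611j S between n0,n5
  V1: constraint V(n1)−V(n3) = 4.23
Assemble and solve the 6×6 MNA system:
  V(n1)=-0.007808-0.1208j  V(n2)=0.006552-0.07278j  V(n3)=-4.238-0.1208j  V(n4)=-0.006803+0.02340j  V(n5)=-1.400e-05+0.02340j
  i(V1)=-0.0007245-2.470e-05j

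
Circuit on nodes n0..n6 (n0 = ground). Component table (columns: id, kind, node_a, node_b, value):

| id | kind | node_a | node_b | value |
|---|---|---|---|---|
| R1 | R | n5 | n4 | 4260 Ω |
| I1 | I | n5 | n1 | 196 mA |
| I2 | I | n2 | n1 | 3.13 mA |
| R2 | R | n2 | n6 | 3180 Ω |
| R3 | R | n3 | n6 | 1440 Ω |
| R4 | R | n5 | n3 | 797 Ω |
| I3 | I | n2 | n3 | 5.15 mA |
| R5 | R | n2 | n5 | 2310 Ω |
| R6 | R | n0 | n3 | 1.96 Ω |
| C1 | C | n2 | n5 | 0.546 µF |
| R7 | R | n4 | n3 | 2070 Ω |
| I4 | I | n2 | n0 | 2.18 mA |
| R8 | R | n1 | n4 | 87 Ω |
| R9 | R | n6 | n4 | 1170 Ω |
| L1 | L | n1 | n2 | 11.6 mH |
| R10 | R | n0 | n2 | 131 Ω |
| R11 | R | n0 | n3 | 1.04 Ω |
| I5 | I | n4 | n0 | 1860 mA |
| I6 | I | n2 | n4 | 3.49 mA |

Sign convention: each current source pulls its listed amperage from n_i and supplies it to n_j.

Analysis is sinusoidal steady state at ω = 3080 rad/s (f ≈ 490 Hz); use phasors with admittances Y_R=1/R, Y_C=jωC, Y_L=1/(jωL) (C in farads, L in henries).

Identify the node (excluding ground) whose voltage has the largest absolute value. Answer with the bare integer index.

4

Apply KCL at each of the 6 non-ground nodes and solve the resulting linear system.
Node n1: branches {I1, I2, R8, L1} → V_1 = -180.3-44.34j
Node n2: branches {I2, R2, I3, R5, C1, I4, L1, R10, I6} → V_2 = -178.6+4.045j
Node n3: branches {R3, R4, I3, R6, R7, R11} → V_3 = -0.3388-0.02098j
Node n4: branches {R1, R7, R8, R9, I5, I6} → V_4 = -315.5-40.15j
Node n5: branches {R1, I1, R4, R5, C1} → V_5 = -183.9+0.6282j
Node n6: branches {R2, R3, R9} → V_6 = -175.0-17.74j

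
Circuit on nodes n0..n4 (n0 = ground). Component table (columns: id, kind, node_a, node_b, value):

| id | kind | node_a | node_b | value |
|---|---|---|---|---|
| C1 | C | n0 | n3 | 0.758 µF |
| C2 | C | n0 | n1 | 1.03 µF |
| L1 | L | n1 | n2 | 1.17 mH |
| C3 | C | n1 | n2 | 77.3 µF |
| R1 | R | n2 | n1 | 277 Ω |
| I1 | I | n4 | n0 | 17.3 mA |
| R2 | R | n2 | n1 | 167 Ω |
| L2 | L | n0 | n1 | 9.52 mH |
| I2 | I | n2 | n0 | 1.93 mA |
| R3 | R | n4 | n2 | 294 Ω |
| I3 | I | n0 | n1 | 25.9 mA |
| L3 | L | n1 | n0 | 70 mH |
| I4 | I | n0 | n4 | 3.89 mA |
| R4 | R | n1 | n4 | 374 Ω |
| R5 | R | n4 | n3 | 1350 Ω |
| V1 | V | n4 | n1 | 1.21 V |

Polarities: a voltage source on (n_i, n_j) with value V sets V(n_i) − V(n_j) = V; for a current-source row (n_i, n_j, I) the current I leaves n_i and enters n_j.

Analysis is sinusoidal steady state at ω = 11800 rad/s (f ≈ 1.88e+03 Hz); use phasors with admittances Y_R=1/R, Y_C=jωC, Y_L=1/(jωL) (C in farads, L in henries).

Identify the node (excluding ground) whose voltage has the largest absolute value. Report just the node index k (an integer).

MNA unknowns: 4 node voltages V₁..V_4 plus 1 source current (V1)
C1: Y=0.000+0.008944j on G[0,3]
C2: Y=0.000+0.01215j on G[0,1]
L1: Y=0.000-0.07243j on G[1,2]
C3: Y=0.000+0.9121j on G[1,2]
R1: Y=0.003610+0.000j on G[2,1]
I1: z[4]−=0.0173, z[0]+=0.0173
R2: Y=0.005988+0.000j on G[2,1]
L2: Y=0.000-0.008902j on G[0,1]
I2: z[2]−=0.00193, z[0]+=0.00193
R3: Y=0.003401+0.000j on G[4,2]
I3: z[0]−=0.0259, z[1]+=0.0259
L3: Y=0.000-0.001211j on G[1,0]
I4: z[0]−=0.00389, z[4]+=0.00389
R4: Y=0.002674+0.000j on G[1,4]
R5: Y=0.0007407+0.000j on G[4,3]
V1: row V4−V1=1.21, i_V1 at 4,1
solve → V1=1.403-4.109j, V2=1.403-4.111j, V3=-0.3201-0.2429j, V4=2.613-4.109j
aux → i_V1=-0.02293+0.002855j

4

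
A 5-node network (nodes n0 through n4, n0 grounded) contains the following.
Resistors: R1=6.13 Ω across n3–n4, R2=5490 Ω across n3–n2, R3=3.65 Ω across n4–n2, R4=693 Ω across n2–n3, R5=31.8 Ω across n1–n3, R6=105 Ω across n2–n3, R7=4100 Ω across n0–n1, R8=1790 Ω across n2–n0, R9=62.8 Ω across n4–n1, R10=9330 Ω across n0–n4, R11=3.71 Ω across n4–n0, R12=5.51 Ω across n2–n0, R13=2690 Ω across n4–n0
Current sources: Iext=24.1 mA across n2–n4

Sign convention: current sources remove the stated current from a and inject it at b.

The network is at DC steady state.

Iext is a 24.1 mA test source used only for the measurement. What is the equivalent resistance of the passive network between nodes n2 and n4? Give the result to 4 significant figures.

Apply KCL at each of the 4 non-ground nodes and solve the resulting linear system.
Node n1: branches {R5, R7, R9} → V_1 = 0.02209
Node n2: branches {R2, R3, R4, R6, R8, R12, Iext} → V_2 = -0.03662
Node n3: branches {R1, R2, R4, R5, R6} → V_3 = 0.02095
Node n4: branches {R1, R3, R9, R10, R11, R13, Iext} → V_4 = 0.02467

R_eq = 2.543 Ω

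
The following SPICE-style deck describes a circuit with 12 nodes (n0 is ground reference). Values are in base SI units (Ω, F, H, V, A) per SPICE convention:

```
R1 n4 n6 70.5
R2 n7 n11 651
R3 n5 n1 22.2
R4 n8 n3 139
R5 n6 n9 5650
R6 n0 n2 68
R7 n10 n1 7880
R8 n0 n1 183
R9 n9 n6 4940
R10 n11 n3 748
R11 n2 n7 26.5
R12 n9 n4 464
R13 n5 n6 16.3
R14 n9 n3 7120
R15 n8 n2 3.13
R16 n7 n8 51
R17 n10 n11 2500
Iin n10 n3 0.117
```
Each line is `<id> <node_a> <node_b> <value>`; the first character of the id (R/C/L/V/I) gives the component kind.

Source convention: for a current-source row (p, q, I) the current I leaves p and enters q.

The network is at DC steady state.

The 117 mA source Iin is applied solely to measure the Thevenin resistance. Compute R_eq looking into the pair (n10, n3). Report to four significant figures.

Apply KCL at each of the 11 non-ground nodes and solve the resulting linear system.
Node n1: branches {R3, R7, R8} → V_1 = -5.098
Node n2: branches {R6, R11, R15} → V_2 = 1.895
Node n3: branches {R4, R10, R14, Iin} → V_3 = 11.39
Node n4: branches {R1, R12} → V_4 = -4.888
Node n5: branches {R3, R13} → V_5 = -5.050
Node n6: branches {R1, R5, R9, R13} → V_6 = -5.015
Node n7: branches {R2, R11, R16} → V_7 = 1.265
Node n8: branches {R4, R15, R16} → V_8 = 2.056
Node n9: branches {R5, R9, R12, R14} → V_9 = -4.051
Node n10: branches {R7, R17, Iin} → V_10 = -241.7
Node n11: branches {R2, R10, R17} → V_11 = -24.30

R_eq = 2163. Ω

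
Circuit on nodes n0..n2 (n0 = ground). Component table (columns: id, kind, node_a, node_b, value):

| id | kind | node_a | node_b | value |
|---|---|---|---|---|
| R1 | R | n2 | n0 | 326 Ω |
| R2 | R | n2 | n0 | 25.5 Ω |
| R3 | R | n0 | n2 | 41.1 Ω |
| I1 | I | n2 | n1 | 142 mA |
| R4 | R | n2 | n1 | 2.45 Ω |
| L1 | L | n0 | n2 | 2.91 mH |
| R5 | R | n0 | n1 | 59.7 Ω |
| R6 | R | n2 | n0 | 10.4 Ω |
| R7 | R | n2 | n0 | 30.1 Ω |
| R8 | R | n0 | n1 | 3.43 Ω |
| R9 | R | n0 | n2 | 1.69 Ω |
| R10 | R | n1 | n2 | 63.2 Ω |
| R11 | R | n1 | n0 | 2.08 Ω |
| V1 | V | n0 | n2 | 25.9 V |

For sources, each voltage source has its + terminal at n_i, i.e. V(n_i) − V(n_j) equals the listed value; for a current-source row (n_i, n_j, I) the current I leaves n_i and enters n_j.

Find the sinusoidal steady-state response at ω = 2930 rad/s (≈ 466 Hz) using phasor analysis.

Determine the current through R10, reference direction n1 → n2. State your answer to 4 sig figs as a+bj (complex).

0.2684+0.000j A

Apply KCL at each of the 2 non-ground nodes and solve the resulting linear system.
Node n1: branches {I1, R4, R5, R8, R10, R11} → V_1 = -8.936+0.000j
Node n2: branches {R1, R2, R3, I1, R4, L1, R6, R7, R9, R10, V1} → V_2 = -25.90+0.000j
Source currents: i(V1)=-27.45+3.038j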